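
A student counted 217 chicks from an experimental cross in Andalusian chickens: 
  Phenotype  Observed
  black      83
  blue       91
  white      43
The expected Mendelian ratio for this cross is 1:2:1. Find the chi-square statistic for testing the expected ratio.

Under the 1:2:1 hypothesis (Σ ratio = 4, N = 217):
  black: 217 × 1/4 = 54.25
  blue: 217 × 2/4 = 108.5
  white: 217 × 1/4 = 54.25
χ² = Σ (O − E)² / E
  black: (83 − 54.25)² / 54.25 = 15.2362
  blue: (91 − 108.5)² / 108.5 = 2.8226
  white: (43 − 54.25)² / 54.25 = 2.3329
χ² = 15.2362 + 2.8226 + 2.3329 = 20.3917 ≈ 20.392

20.392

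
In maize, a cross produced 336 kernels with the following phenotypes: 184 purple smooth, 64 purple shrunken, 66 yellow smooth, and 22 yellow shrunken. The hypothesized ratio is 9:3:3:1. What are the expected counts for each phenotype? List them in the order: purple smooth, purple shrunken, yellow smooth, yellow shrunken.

189, 63, 63, 21

Total ratio parts = 16. Expected numbers out of 336:
  purple smooth: 336 × 9/16 = 189
  purple shrunken: 336 × 3/16 = 63
  yellow smooth: 336 × 3/16 = 63
  yellow shrunken: 336 × 1/16 = 21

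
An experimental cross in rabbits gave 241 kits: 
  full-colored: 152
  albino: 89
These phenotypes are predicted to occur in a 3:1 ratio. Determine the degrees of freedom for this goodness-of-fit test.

1

A goodness-of-fit test with 2 phenotype classes has df = 2 − 1 = 1.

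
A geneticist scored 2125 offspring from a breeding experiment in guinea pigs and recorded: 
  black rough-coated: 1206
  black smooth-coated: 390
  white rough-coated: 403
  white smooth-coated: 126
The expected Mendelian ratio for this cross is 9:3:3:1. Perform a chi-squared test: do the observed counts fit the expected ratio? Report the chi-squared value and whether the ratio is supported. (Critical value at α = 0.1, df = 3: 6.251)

Under the 9:3:3:1 hypothesis (Σ ratio = 16, N = 2125):
  black rough-coated: 2125 × 9/16 = 1195.3125
  black smooth-coated: 2125 × 3/16 = 398.4375
  white rough-coated: 2125 × 3/16 = 398.4375
  white smooth-coated: 2125 × 1/16 = 132.8125
χ² = Σ (O − E)² / E
  black rough-coated: (1206 − 1195.3125)² / 1195.3125 = 0.0956
  black smooth-coated: (390 − 398.4375)² / 398.4375 = 0.1787
  white rough-coated: (403 − 398.4375)² / 398.4375 = 0.0522
  white smooth-coated: (126 − 132.8125)² / 132.8125 = 0.3494
χ² = 0.0956 + 0.1787 + 0.0522 + 0.3494 = 0.6759 ≈ 0.676
Degrees of freedom = 4 − 1 = 3; critical value at α = 0.1 is 6.251.
Since 0.676 < 6.251, we fail to reject the null hypothesis — the data are consistent with the 9:3:3:1 ratio.

0.676; consistent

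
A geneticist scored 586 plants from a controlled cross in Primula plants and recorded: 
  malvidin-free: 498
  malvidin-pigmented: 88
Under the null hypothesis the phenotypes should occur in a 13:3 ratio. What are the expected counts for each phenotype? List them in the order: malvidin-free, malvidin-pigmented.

476.125, 109.875

Total ratio parts = 16. Expected numbers out of 586:
  malvidin-free: 586 × 13/16 = 476.125
  malvidin-pigmented: 586 × 3/16 = 109.875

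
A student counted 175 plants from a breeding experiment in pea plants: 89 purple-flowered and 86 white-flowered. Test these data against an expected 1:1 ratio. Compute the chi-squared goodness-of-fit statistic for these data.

Expected counts for N = 175 under a 1:1 ratio (total parts = 2):
  purple-flowered: 175 × 1/2 = 87.5
  white-flowered: 175 × 1/2 = 87.5
χ² = Σ (O − E)² / E
  purple-flowered: (89 − 87.5)² / 87.5 = 0.0257
  white-flowered: (86 − 87.5)² / 87.5 = 0.0257
χ² = 0.0257 + 0.0257 = 0.0514 ≈ 0.051

0.051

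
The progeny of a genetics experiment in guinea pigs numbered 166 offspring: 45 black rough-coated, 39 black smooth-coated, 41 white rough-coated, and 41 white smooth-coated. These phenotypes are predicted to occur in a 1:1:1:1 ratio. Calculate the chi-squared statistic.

0.458

Total ratio parts = 4. Expected numbers out of 166:
  black rough-coated: 166 × 1/4 = 41.5
  black smooth-coated: 166 × 1/4 = 41.5
  white rough-coated: 166 × 1/4 = 41.5
  white smooth-coated: 166 × 1/4 = 41.5
χ² = Σ (O − E)² / E
  black rough-coated: (45 − 41.5)² / 41.5 = 0.2952
  black smooth-coated: (39 − 41.5)² / 41.5 = 0.1506
  white rough-coated: (41 − 41.5)² / 41.5 = 0.0060
  white smooth-coated: (41 − 41.5)² / 41.5 = 0.0060
χ² = 0.2952 + 0.1506 + 0.0060 + 0.0060 = 0.4578 ≈ 0.458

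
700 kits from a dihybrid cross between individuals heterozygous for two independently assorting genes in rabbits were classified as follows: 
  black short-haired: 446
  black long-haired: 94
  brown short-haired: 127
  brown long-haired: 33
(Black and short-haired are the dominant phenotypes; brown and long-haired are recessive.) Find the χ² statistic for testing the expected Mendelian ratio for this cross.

A dihybrid F₂ with independent assortment and complete dominance at both loci gives a 9:3:3:1 phenotypic ratio.
Expected counts for N = 700 under a 9:3:3:1 ratio (total parts = 16):
  black short-haired: 700 × 9/16 = 393.75
  black long-haired: 700 × 3/16 = 131.25
  brown short-haired: 700 × 3/16 = 131.25
  brown long-haired: 700 × 1/16 = 43.75
χ² = Σ (O − E)² / E
  black short-haired: (446 − 393.75)² / 393.75 = 6.9335
  black long-haired: (94 − 131.25)² / 131.25 = 10.5719
  brown short-haired: (127 − 131.25)² / 131.25 = 0.1376
  brown long-haired: (33 − 43.75)² / 43.75 = 2.6414
χ² = 6.9335 + 10.5719 + 0.1376 + 2.6414 = 20.2844 ≈ 20.284

20.284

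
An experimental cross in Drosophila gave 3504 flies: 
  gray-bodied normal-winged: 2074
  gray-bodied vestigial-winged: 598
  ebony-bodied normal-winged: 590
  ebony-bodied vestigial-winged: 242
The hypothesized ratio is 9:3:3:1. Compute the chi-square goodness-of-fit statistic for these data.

19.929

The 9:3:3:1 ratio has 16 parts, so with N = 3504 the expected counts are:
  gray-bodied normal-winged: 3504 × 9/16 = 1971
  gray-bodied vestigial-winged: 3504 × 3/16 = 657
  ebony-bodied normal-winged: 3504 × 3/16 = 657
  ebony-bodied vestigial-winged: 3504 × 1/16 = 219
χ² = Σ (O − E)² / E
  gray-bodied normal-winged: (2074 − 1971)² / 1971 = 5.3825
  gray-bodied vestigial-winged: (598 − 657)² / 657 = 5.2983
  ebony-bodied normal-winged: (590 − 657)² / 657 = 6.8326
  ebony-bodied vestigial-winged: (242 − 219)² / 219 = 2.4155
χ² = 5.3825 + 5.2983 + 6.8326 + 2.4155 = 19.9289 ≈ 19.929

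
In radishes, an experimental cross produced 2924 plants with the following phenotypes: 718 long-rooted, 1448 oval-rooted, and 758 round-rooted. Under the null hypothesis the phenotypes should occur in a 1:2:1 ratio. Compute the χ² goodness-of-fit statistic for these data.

Total ratio parts = 4. Expected numbers out of 2924:
  long-rooted: 2924 × 1/4 = 731
  oval-rooted: 2924 × 2/4 = 1462
  round-rooted: 2924 × 1/4 = 731
χ² = Σ (O − E)² / E
  long-rooted: (718 − 731)² / 731 = 0.2312
  oval-rooted: (1448 − 1462)² / 1462 = 0.1341
  round-rooted: (758 − 731)² / 731 = 0.9973
χ² = 0.2312 + 0.1341 + 0.9973 = 1.3626 ≈ 1.363

1.363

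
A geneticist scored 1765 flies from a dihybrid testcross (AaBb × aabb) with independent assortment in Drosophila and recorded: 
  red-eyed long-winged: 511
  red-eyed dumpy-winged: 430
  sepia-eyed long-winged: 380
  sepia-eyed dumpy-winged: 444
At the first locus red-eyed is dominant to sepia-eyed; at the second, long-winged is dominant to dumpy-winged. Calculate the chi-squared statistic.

19.832

A dihybrid testcross with independent assortment gives a 1:1:1:1 ratio.
Total ratio parts = 4. Expected numbers out of 1765:
  red-eyed long-winged: 1765 × 1/4 = 441.25
  red-eyed dumpy-winged: 1765 × 1/4 = 441.25
  sepia-eyed long-winged: 1765 × 1/4 = 441.25
  sepia-eyed dumpy-winged: 1765 × 1/4 = 441.25
χ² = Σ (O − E)² / E
  red-eyed long-winged: (511 − 441.25)² / 441.25 = 11.0256
  red-eyed dumpy-winged: (430 − 441.25)² / 441.25 = 0.2868
  sepia-eyed long-winged: (380 − 441.25)² / 441.25 = 8.5021
  sepia-eyed dumpy-winged: (444 − 441.25)² / 441.25 = 0.0171
χ² = 11.0256 + 0.2868 + 8.5021 + 0.0171 = 19.8316 ≈ 19.832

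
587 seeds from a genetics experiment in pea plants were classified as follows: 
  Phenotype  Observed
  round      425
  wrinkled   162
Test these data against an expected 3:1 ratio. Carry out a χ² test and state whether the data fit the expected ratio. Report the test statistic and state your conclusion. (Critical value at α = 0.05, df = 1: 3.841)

2.113; consistent

Total ratio parts = 4. Expected numbers out of 587:
  round: 587 × 3/4 = 440.25
  wrinkled: 587 × 1/4 = 146.75
χ² = Σ (O − E)² / E
  round: (425 − 440.25)² / 440.25 = 0.5283
  wrinkled: (162 − 146.75)² / 146.75 = 1.5848
χ² = 0.5283 + 1.5848 = 2.1131 ≈ 2.113
Degrees of freedom = 2 − 1 = 1; critical value at α = 0.05 is 3.841.
Since 2.113 < 3.841, we fail to reject the null hypothesis — the data are consistent with the 3:1 ratio.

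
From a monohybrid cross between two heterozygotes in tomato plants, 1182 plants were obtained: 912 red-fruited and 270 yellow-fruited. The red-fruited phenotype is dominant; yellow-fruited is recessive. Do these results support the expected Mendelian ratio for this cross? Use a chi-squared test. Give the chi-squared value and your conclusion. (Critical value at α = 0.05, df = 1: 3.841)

2.934; consistent

For a monohybrid cross between heterozygotes with complete dominance, the expected phenotypic ratio is 3:1.
Expected counts for N = 1182 under a 3:1 ratio (total parts = 4):
  red-fruited: 1182 × 3/4 = 886.5
  yellow-fruited: 1182 × 1/4 = 295.5
χ² = Σ (O − E)² / E
  red-fruited: (912 − 886.5)² / 886.5 = 0.7335
  yellow-fruited: (270 − 295.5)² / 295.5 = 2.2005
χ² = 0.7335 + 2.2005 = 2.934
Degrees of freedom = 2 − 1 = 1; critical value at α = 0.05 is 3.841.
Since 2.934 < 3.841, we fail to reject the null hypothesis — the data are consistent with the 3:1 ratio.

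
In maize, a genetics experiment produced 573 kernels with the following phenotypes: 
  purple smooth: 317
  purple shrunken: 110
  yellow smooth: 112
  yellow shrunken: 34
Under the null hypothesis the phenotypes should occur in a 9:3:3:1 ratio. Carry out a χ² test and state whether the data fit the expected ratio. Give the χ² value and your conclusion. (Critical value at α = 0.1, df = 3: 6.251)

0.434; consistent

Under the 9:3:3:1 hypothesis (Σ ratio = 16, N = 573):
  purple smooth: 573 × 9/16 = 322.3125
  purple shrunken: 573 × 3/16 = 107.4375
  yellow smooth: 573 × 3/16 = 107.4375
  yellow shrunken: 573 × 1/16 = 35.8125
χ² = Σ (O − E)² / E
  purple smooth: (317 − 322.3125)² / 322.3125 = 0.0876
  purple shrunken: (110 − 107.4375)² / 107.4375 = 0.0611
  yellow smooth: (112 − 107.4375)² / 107.4375 = 0.1938
  yellow shrunken: (34 − 35.8125)² / 35.8125 = 0.0917
χ² = 0.0876 + 0.0611 + 0.1938 + 0.0917 = 0.4342 ≈ 0.434
Degrees of freedom = 4 − 1 = 3; critical value at α = 0.1 is 6.251.
Since 0.434 < 6.251, we fail to reject the null hypothesis — the data are consistent with the 9:3:3:1 ratio.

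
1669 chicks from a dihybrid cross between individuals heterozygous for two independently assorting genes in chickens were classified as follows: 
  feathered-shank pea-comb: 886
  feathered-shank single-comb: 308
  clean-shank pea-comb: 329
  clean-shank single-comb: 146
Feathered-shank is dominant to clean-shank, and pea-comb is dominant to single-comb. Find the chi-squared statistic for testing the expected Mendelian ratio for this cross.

A dihybrid F₂ with independent assortment and complete dominance at both loci gives a 9:3:3:1 phenotypic ratio.
The 9:3:3:1 ratio has 16 parts, so with N = 1669 the expected counts are:
  feathered-shank pea-comb: 1669 × 9/16 = 938.8125
  feathered-shank single-comb: 1669 × 3/16 = 312.9375
  clean-shank pea-comb: 1669 × 3/16 = 312.9375
  clean-shank single-comb: 1669 × 1/16 = 104.3125
χ² = Σ (O − E)² / E
  feathered-shank pea-comb: (886 − 938.8125)² / 938.8125 = 2.9709
  feathered-shank single-comb: (308 − 312.9375)² / 312.9375 = 0.0779
  clean-shank pea-comb: (329 − 312.9375)² / 312.9375 = 0.8245
  clean-shank single-comb: (146 − 104.3125)² / 104.3125 = 16.6600
χ² = 2.9709 + 0.0779 + 0.8245 + 16.6600 = 20.5333 ≈ 20.533

20.533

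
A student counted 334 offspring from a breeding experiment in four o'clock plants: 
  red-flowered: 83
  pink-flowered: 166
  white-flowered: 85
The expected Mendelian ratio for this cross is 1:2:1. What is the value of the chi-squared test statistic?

0.036

The 1:2:1 ratio has 4 parts, so with N = 334 the expected counts are:
  red-flowered: 334 × 1/4 = 83.5
  pink-flowered: 334 × 2/4 = 167
  white-flowered: 334 × 1/4 = 83.5
χ² = Σ (O − E)² / E
  red-flowered: (83 − 83.5)² / 83.5 = 0.0030
  pink-flowered: (166 − 167)² / 167 = 0.0060
  white-flowered: (85 − 83.5)² / 83.5 = 0.0269
χ² = 0.0030 + 0.0060 + 0.0269 = 0.0359 ≈ 0.036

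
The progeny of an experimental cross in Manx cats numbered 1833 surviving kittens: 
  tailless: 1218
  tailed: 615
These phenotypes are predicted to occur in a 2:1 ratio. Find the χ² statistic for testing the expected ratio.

0.039

Total ratio parts = 3. Expected numbers out of 1833:
  tailless: 1833 × 2/3 = 1222
  tailed: 1833 × 1/3 = 611
χ² = Σ (O − E)² / E
  tailless: (1218 − 1222)² / 1222 = 0.0131
  tailed: (615 − 611)² / 611 = 0.0262
χ² = 0.0131 + 0.0262 = 0.0393 ≈ 0.039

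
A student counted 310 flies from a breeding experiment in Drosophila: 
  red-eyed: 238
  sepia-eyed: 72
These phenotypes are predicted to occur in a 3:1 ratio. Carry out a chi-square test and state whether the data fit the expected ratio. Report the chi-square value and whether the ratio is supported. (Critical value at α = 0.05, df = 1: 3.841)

The 3:1 ratio has 4 parts, so with N = 310 the expected counts are:
  red-eyed: 310 × 3/4 = 232.5
  sepia-eyed: 310 × 1/4 = 77.5
χ² = Σ (O − E)² / E
  red-eyed: (238 − 232.5)² / 232.5 = 0.1301
  sepia-eyed: (72 − 77.5)² / 77.5 = 0.3903
χ² = 0.1301 + 0.3903 = 0.5204 ≈ 0.520
Degrees of freedom = 2 − 1 = 1; critical value at α = 0.05 is 3.841.
Since 0.520 < 3.841, we fail to reject the null hypothesis — the data are consistent with the 3:1 ratio.

0.520; consistent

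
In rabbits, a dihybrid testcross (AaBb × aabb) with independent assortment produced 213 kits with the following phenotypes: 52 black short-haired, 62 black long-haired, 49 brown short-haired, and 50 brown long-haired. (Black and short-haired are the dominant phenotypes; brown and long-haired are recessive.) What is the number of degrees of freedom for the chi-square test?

A dihybrid testcross with independent assortment gives a 1:1:1:1 ratio.
A goodness-of-fit test with 4 phenotype classes has df = 4 − 1 = 3.

3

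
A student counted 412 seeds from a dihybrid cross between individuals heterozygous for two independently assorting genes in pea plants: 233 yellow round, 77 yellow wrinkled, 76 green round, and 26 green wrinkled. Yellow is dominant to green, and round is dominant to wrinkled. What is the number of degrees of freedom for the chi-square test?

3

A dihybrid F₂ with independent assortment and complete dominance at both loci gives a 9:3:3:1 phenotypic ratio.
A goodness-of-fit test with 4 phenotype classes has df = 4 − 1 = 3.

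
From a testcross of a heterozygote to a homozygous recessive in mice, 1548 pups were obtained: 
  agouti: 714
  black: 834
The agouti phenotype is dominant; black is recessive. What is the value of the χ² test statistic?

9.302

A testcross of a heterozygote (Aa × aa) gives a 1:1 phenotypic ratio.
The 1:1 ratio has 2 parts, so with N = 1548 the expected counts are:
  agouti: 1548 × 1/2 = 774
  black: 1548 × 1/2 = 774
χ² = Σ (O − E)² / E
  agouti: (714 − 774)² / 774 = 4.6512
  black: (834 − 774)² / 774 = 4.6512
χ² = 4.6512 + 4.6512 = 9.3024 ≈ 9.302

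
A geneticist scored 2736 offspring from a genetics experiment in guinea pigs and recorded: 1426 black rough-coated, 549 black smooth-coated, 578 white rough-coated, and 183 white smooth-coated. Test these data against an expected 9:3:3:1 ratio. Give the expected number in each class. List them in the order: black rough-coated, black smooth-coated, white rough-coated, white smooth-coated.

1539, 513, 513, 171

The 9:3:3:1 ratio has 16 parts, so with N = 2736 the expected counts are:
  black rough-coated: 2736 × 9/16 = 1539
  black smooth-coated: 2736 × 3/16 = 513
  white rough-coated: 2736 × 3/16 = 513
  white smooth-coated: 2736 × 1/16 = 171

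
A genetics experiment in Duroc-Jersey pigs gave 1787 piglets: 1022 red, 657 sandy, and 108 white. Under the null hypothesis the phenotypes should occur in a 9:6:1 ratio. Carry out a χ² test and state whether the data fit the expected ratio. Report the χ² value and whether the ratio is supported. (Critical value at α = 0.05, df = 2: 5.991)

0.660; consistent

The 9:6:1 ratio has 16 parts, so with N = 1787 the expected counts are:
  red: 1787 × 9/16 = 1005.1875
  sandy: 1787 × 6/16 = 670.125
  white: 1787 × 1/16 = 111.6875
χ² = Σ (O − E)² / E
  red: (1022 − 1005.1875)² / 1005.1875 = 0.2812
  sandy: (657 − 670.125)² / 670.125 = 0.2571
  white: (108 − 111.6875)² / 111.6875 = 0.1217
χ² = 0.2812 + 0.2571 + 0.1217 = 0.660
Degrees of freedom = 3 − 1 = 2; critical value at α = 0.05 is 5.991.
Since 0.660 < 5.991, we fail to reject the null hypothesis — the data are consistent with the 9:6:1 ratio.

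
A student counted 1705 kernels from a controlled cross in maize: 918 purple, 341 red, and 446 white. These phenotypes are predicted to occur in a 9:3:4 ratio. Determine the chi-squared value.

4.094

Total ratio parts = 16. Expected numbers out of 1705:
  purple: 1705 × 9/16 = 959.0625
  red: 1705 × 3/16 = 319.6875
  white: 1705 × 4/16 = 426.25
χ² = Σ (O − E)² / E
  purple: (918 − 959.0625)² / 959.0625 = 1.7581
  red: (341 − 319.6875)² / 319.6875 = 1.4208
  white: (446 − 426.25)² / 426.25 = 0.9151
χ² = 1.7581 + 1.4208 + 0.9151 = 4.094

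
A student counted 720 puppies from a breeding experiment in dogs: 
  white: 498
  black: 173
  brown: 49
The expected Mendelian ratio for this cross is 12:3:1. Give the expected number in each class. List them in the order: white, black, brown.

540, 135, 45

Expected counts for N = 720 under a 12:3:1 ratio (total parts = 16):
  white: 720 × 12/16 = 540
  black: 720 × 3/16 = 135
  brown: 720 × 1/16 = 45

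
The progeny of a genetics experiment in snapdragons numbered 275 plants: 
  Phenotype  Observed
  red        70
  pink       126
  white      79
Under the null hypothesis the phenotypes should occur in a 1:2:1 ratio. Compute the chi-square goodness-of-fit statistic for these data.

Expected counts for N = 275 under a 1:2:1 ratio (total parts = 4):
  red: 275 × 1/4 = 68.75
  pink: 275 × 2/4 = 137.5
  white: 275 × 1/4 = 68.75
χ² = Σ (O − E)² / E
  red: (70 − 68.75)² / 68.75 = 0.0227
  pink: (126 − 137.5)² / 137.5 = 0.9618
  white: (79 − 68.75)² / 68.75 = 1.5282
χ² = 0.0227 + 0.9618 + 1.5282 = 2.5127 ≈ 2.513

2.513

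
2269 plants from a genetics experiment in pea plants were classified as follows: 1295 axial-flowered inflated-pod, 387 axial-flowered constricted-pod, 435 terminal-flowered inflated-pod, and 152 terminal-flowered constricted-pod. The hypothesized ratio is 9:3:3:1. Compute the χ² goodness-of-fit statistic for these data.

4.693

Total ratio parts = 16. Expected numbers out of 2269:
  axial-flowered inflated-pod: 2269 × 9/16 = 1276.3125
  axial-flowered constricted-pod: 2269 × 3/16 = 425.4375
  terminal-flowered inflated-pod: 2269 × 3/16 = 425.4375
  terminal-flowered constricted-pod: 2269 × 1/16 = 141.8125
χ² = Σ (O − E)² / E
  axial-flowered inflated-pod: (1295 − 1276.3125)² / 1276.3125 = 0.2736
  axial-flowered constricted-pod: (387 − 425.4375)² / 425.4375 = 3.4728
  terminal-flowered inflated-pod: (435 − 425.4375)² / 425.4375 = 0.2149
  terminal-flowered constricted-pod: (152 − 141.8125)² / 141.8125 = 0.7318
χ² = 0.2736 + 3.4728 + 0.2149 + 0.7318 = 4.6931 ≈ 4.693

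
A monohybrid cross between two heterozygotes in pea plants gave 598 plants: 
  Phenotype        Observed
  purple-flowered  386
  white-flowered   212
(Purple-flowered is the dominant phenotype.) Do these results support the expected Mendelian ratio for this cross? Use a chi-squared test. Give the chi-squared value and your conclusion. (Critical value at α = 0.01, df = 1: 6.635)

For a monohybrid cross between heterozygotes with complete dominance, the expected phenotypic ratio is 3:1.
Expected counts for N = 598 under a 3:1 ratio (total parts = 4):
  purple-flowered: 598 × 3/4 = 448.5
  white-flowered: 598 × 1/4 = 149.5
χ² = Σ (O − E)² / E
  purple-flowered: (386 − 448.5)² / 448.5 = 8.7096
  white-flowered: (212 − 149.5)² / 149.5 = 26.1288
χ² = 8.7096 + 26.1288 = 34.8384 ≈ 34.838
Degrees of freedom = 2 − 1 = 1; critical value at α = 0.01 is 6.635.
Since 34.838 > 6.635, we reject the null hypothesis — the data do not fit the 3:1 ratio.

34.838; not consistent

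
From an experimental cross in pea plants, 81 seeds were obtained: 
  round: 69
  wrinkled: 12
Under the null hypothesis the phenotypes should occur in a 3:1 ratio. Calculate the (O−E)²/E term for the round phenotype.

1.120

Total ratio parts = 4. Expected numbers out of 81:
  round: 81 × 3/4 = 60.75
  wrinkled: 81 × 1/4 = 20.25
Contribution of round: (69 − 60.75)² / 60.75 = 1.1204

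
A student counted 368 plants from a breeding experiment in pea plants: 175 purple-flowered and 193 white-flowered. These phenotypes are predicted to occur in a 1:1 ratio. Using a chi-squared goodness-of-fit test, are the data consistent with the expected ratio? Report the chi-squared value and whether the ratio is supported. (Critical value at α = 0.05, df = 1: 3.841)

Total ratio parts = 2. Expected numbers out of 368:
  purple-flowered: 368 × 1/2 = 184
  white-flowered: 368 × 1/2 = 184
χ² = Σ (O − E)² / E
  purple-flowered: (175 − 184)² / 184 = 0.4402
  white-flowered: (193 − 184)² / 184 = 0.4402
χ² = 0.4402 + 0.4402 = 0.8804 ≈ 0.880
Degrees of freedom = 2 − 1 = 1; critical value at α = 0.05 is 3.841.
Since 0.880 < 3.841, we fail to reject the null hypothesis — the data are consistent with the 1:1 ratio.

0.880; consistent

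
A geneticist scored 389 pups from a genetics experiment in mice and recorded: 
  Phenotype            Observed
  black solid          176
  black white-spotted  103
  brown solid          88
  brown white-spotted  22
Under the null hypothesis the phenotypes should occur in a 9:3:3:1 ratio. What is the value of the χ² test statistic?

24.098

The 9:3:3:1 ratio has 16 parts, so with N = 389 the expected counts are:
  black solid: 389 × 9/16 = 218.8125
  black white-spotted: 389 × 3/16 = 72.9375
  brown solid: 389 × 3/16 = 72.9375
  brown white-spotted: 389 × 1/16 = 24.3125
χ² = Σ (O − E)² / E
  black solid: (176 − 218.8125)² / 218.8125 = 8.3766
  black white-spotted: (103 − 72.9375)² / 72.9375 = 12.3908
  brown solid: (88 − 72.9375)² / 72.9375 = 3.1106
  brown white-spotted: (22 − 24.3125)² / 24.3125 = 0.2200
χ² = 8.3766 + 12.3908 + 3.1106 + 0.2200 = 24.098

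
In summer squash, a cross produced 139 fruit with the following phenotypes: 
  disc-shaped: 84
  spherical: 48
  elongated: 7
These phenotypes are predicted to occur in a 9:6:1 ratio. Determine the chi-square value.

1.086

Expected counts for N = 139 under a 9:6:1 ratio (total parts = 16):
  disc-shaped: 139 × 9/16 = 78.1875
  spherical: 139 × 6/16 = 52.125
  elongated: 139 × 1/16 = 8.6875
χ² = Σ (O − E)² / E
  disc-shaped: (84 − 78.1875)² / 78.1875 = 0.4321
  spherical: (48 − 52.125)² / 52.125 = 0.3264
  elongated: (7 − 8.6875)² / 8.6875 = 0.3278
χ² = 0.4321 + 0.3264 + 0.3278 = 1.0863 ≈ 1.086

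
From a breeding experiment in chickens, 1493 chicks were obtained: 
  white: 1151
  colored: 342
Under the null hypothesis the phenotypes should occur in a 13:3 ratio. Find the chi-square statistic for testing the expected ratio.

16.935

Under the 13:3 hypothesis (Σ ratio = 16, N = 1493):
  white: 1493 × 13/16 = 1213.0625
  colored: 1493 × 3/16 = 279.9375
χ² = Σ (O − E)² / E
  white: (1151 − 1213.0625)² / 1213.0625 = 3.1752
  colored: (342 − 279.9375)² / 279.9375 = 13.7593
χ² = 3.1752 + 13.7593 = 16.9345 ≈ 16.935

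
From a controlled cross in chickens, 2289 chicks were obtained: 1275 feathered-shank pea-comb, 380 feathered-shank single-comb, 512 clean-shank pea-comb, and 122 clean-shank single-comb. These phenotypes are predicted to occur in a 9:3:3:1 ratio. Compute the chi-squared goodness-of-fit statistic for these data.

Total ratio parts = 16. Expected numbers out of 2289:
  feathered-shank pea-comb: 2289 × 9/16 = 1287.5625
  feathered-shank single-comb: 2289 × 3/16 = 429.1875
  clean-shank pea-comb: 2289 × 3/16 = 429.1875
  clean-shank single-comb: 2289 × 1/16 = 143.0625
χ² = Σ (O − E)² / E
  feathered-shank pea-comb: (1275 − 1287.5625)² / 1287.5625 = 0.1226
  feathered-shank single-comb: (380 − 429.1875)² / 429.1875 = 5.6372
  clean-shank pea-comb: (512 − 429.1875)² / 429.1875 = 15.9788
  clean-shank single-comb: (122 − 143.0625)² / 143.0625 = 3.1009
χ² = 0.1226 + 5.6372 + 15.9788 + 3.1009 = 24.8395 ≈ 24.840

24.840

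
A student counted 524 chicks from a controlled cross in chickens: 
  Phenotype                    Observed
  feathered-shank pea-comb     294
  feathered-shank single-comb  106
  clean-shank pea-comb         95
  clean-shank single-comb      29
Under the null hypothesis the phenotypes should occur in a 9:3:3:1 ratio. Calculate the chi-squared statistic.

1.150

Expected counts for N = 524 under a 9:3:3:1 ratio (total parts = 16):
  feathered-shank pea-comb: 524 × 9/16 = 294.75
  feathered-shank single-comb: 524 × 3/16 = 98.25
  clean-shank pea-comb: 524 × 3/16 = 98.25
  clean-shank single-comb: 524 × 1/16 = 32.75
χ² = Σ (O − E)² / E
  feathered-shank pea-comb: (294 − 294.75)² / 294.75 = 0.0019
  feathered-shank single-comb: (106 − 98.25)² / 98.25 = 0.6113
  clean-shank pea-comb: (95 − 98.25)² / 98.25 = 0.1075
  clean-shank single-comb: (29 − 32.75)² / 32.75 = 0.4294
χ² = 0.0019 + 0.6113 + 0.1075 + 0.4294 = 1.1501 ≈ 1.150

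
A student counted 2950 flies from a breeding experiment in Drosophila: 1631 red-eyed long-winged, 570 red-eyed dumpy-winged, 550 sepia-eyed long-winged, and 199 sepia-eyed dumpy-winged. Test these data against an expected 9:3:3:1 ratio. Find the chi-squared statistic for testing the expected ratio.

2.178

The 9:3:3:1 ratio has 16 parts, so with N = 2950 the expected counts are:
  red-eyed long-winged: 2950 × 9/16 = 1659.375
  red-eyed dumpy-winged: 2950 × 3/16 = 553.125
  sepia-eyed long-winged: 2950 × 3/16 = 553.125
  sepia-eyed dumpy-winged: 2950 × 1/16 = 184.375
χ² = Σ (O − E)² / E
  red-eyed long-winged: (1631 − 1659.375)² / 1659.375 = 0.4852
  red-eyed dumpy-winged: (570 − 553.125)² / 553.125 = 0.5148
  sepia-eyed long-winged: (550 − 553.125)² / 553.125 = 0.0177
  sepia-eyed dumpy-winged: (199 − 184.375)² / 184.375 = 1.1601
χ² = 0.4852 + 0.5148 + 0.0177 + 1.1601 = 2.1778 ≈ 2.178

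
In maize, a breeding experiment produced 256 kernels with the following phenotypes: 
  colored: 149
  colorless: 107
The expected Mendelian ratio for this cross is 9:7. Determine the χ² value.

Under the 9:7 hypothesis (Σ ratio = 16, N = 256):
  colored: 256 × 9/16 = 144
  colorless: 256 × 7/16 = 112
χ² = Σ (O − E)² / E
  colored: (149 − 144)² / 144 = 0.1736
  colorless: (107 − 112)² / 112 = 0.2232
χ² = 0.1736 + 0.2232 = 0.3968 ≈ 0.397

0.397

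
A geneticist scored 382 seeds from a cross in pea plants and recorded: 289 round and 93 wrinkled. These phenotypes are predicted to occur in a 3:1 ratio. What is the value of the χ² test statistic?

Under the 3:1 hypothesis (Σ ratio = 4, N = 382):
  round: 382 × 3/4 = 286.5
  wrinkled: 382 × 1/4 = 95.5
χ² = Σ (O − E)² / E
  round: (289 − 286.5)² / 286.5 = 0.0218
  wrinkled: (93 − 95.5)² / 95.5 = 0.0654
χ² = 0.0218 + 0.0654 = 0.0872 ≈ 0.087

0.087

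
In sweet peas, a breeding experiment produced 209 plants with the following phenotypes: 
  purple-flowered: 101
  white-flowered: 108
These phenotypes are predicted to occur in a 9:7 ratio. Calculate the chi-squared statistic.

5.333

Total ratio parts = 16. Expected numbers out of 209:
  purple-flowered: 209 × 9/16 = 117.5625
  white-flowered: 209 × 7/16 = 91.4375
χ² = Σ (O − E)² / E
  purple-flowered: (101 − 117.5625)² / 117.5625 = 2.3334
  white-flowered: (108 − 91.4375)² / 91.4375 = 3.0000
χ² = 2.3334 + 3.0000 = 5.3334 ≈ 5.333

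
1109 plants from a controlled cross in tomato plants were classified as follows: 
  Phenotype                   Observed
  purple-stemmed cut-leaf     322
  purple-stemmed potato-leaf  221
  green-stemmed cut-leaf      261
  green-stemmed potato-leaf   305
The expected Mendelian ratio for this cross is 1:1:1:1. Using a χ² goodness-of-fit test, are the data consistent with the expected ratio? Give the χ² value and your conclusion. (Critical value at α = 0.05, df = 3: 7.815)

The 1:1:1:1 ratio has 4 parts, so with N = 1109 the expected counts are:
  purple-stemmed cut-leaf: 1109 × 1/4 = 277.25
  purple-stemmed potato-leaf: 1109 × 1/4 = 277.25
  green-stemmed cut-leaf: 1109 × 1/4 = 277.25
  green-stemmed potato-leaf: 1109 × 1/4 = 277.25
χ² = Σ (O − E)² / E
  purple-stemmed cut-leaf: (322 − 277.25)² / 277.25 = 7.2229
  purple-stemmed potato-leaf: (221 − 277.25)² / 277.25 = 11.4123
  green-stemmed cut-leaf: (261 − 277.25)² / 277.25 = 0.9524
  green-stemmed potato-leaf: (305 − 277.25)² / 277.25 = 2.7775
χ² = 7.2229 + 11.4123 + 0.9524 + 2.7775 = 22.3651 ≈ 22.365
Degrees of freedom = 4 − 1 = 3; critical value at α = 0.05 is 7.815.
Since 22.365 > 7.815, we reject the null hypothesis — the data do not fit the 1:1:1:1 ratio.

22.365; not consistent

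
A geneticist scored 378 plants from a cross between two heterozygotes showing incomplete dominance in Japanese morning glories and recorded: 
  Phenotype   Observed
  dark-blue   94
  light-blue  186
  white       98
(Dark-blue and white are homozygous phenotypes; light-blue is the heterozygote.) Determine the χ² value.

0.180

With incomplete dominance, a heterozygote × heterozygote cross gives a 1:2:1 phenotypic ratio.
The 1:2:1 ratio has 4 parts, so with N = 378 the expected counts are:
  dark-blue: 378 × 1/4 = 94.5
  light-blue: 378 × 2/4 = 189
  white: 378 × 1/4 = 94.5
χ² = Σ (O − E)² / E
  dark-blue: (94 − 94.5)² / 94.5 = 0.0026
  light-blue: (186 − 189)² / 189 = 0.0476
  white: (98 − 94.5)² / 94.5 = 0.1296
χ² = 0.0026 + 0.0476 + 0.1296 = 0.1798 ≈ 0.180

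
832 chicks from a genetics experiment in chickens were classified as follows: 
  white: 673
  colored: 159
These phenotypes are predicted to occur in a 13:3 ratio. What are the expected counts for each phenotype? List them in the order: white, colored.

676, 156

Expected counts for N = 832 under a 13:3 ratio (total parts = 16):
  white: 832 × 13/16 = 676
  colored: 832 × 3/16 = 156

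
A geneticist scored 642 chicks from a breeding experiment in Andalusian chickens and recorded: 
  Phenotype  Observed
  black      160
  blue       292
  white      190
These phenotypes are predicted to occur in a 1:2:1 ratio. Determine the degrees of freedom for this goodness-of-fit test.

2

A goodness-of-fit test with 3 phenotype classes has df = 3 − 1 = 2.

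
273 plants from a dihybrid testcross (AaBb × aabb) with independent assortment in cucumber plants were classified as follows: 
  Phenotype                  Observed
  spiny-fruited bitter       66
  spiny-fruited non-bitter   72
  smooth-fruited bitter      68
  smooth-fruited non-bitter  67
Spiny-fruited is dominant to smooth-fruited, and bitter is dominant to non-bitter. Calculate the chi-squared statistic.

0.304

A dihybrid testcross with independent assortment gives a 1:1:1:1 ratio.
Total ratio parts = 4. Expected numbers out of 273:
  spiny-fruited bitter: 273 × 1/4 = 68.25
  spiny-fruited non-bitter: 273 × 1/4 = 68.25
  smooth-fruited bitter: 273 × 1/4 = 68.25
  smooth-fruited non-bitter: 273 × 1/4 = 68.25
χ² = Σ (O − E)² / E
  spiny-fruited bitter: (66 − 68.25)² / 68.25 = 0.0742
  spiny-fruited non-bitter: (72 − 68.25)² / 68.25 = 0.2060
  smooth-fruited bitter: (68 − 68.25)² / 68.25 = 0.0009
  smooth-fruited non-bitter: (67 − 68.25)² / 68.25 = 0.0229
χ² = 0.0742 + 0.2060 + 0.0009 + 0.0229 = 0.304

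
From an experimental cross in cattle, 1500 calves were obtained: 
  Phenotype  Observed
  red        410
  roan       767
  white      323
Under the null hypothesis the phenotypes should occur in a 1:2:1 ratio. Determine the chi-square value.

10.863

Expected counts for N = 1500 under a 1:2:1 ratio (total parts = 4):
  red: 1500 × 1/4 = 375
  roan: 1500 × 2/4 = 750
  white: 1500 × 1/4 = 375
χ² = Σ (O − E)² / E
  red: (410 − 375)² / 375 = 3.2667
  roan: (767 − 750)² / 750 = 0.3853
  white: (323 − 375)² / 375 = 7.2107
χ² = 3.2667 + 0.3853 + 7.2107 = 10.8627 ≈ 10.863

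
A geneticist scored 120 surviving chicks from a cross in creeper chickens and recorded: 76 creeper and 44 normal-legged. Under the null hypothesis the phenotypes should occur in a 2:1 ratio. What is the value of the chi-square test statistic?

Under the 2:1 hypothesis (Σ ratio = 3, N = 120):
  creeper: 120 × 2/3 = 80
  normal-legged: 120 × 1/3 = 40
χ² = Σ (O − E)² / E
  creeper: (76 − 80)² / 80 = 0.2000
  normal-legged: (44 − 40)² / 40 = 0.4000
χ² = 0.2000 + 0.4000 = 0.600

0.600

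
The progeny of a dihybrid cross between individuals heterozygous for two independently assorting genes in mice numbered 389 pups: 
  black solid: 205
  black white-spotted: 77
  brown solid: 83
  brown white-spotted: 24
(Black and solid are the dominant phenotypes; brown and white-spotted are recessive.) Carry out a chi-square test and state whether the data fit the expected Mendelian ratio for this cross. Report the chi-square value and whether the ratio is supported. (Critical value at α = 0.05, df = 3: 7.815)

2.490; consistent

A dihybrid F₂ with independent assortment and complete dominance at both loci gives a 9:3:3:1 phenotypic ratio.
Under the 9:3:3:1 hypothesis (Σ ratio = 16, N = 389):
  black solid: 389 × 9/16 = 218.8125
  black white-spotted: 389 × 3/16 = 72.9375
  brown solid: 389 × 3/16 = 72.9375
  brown white-spotted: 389 × 1/16 = 24.3125
χ² = Σ (O − E)² / E
  black solid: (205 − 218.8125)² / 218.8125 = 0.8719
  black white-spotted: (77 − 72.9375)² / 72.9375 = 0.2263
  brown solid: (83 − 72.9375)² / 72.9375 = 1.3882
  brown white-spotted: (24 − 24.3125)² / 24.3125 = 0.0040
χ² = 0.8719 + 0.2263 + 1.3882 + 0.0040 = 2.4904 ≈ 2.490
Degrees of freedom = 4 − 1 = 3; critical value at α = 0.05 is 7.815.
Since 2.490 < 7.815, we fail to reject the null hypothesis — the data are consistent with the 9:3:3:1 ratio.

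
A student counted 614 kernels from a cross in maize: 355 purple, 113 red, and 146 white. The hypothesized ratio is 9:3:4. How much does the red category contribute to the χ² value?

0.039

Total ratio parts = 16. Expected numbers out of 614:
  purple: 614 × 9/16 = 345.375
  red: 614 × 3/16 = 115.125
  white: 614 × 4/16 = 153.5
Contribution of red: (113 − 115.125)² / 115.125 = 0.0392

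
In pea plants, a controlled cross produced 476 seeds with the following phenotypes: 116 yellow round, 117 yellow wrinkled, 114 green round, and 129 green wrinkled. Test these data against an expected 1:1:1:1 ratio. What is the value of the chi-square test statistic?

The 1:1:1:1 ratio has 4 parts, so with N = 476 the expected counts are:
  yellow round: 476 × 1/4 = 119
  yellow wrinkled: 476 × 1/4 = 119
  green round: 476 × 1/4 = 119
  green wrinkled: 476 × 1/4 = 119
χ² = Σ (O − E)² / E
  yellow round: (116 − 119)² / 119 = 0.0756
  yellow wrinkled: (117 − 119)² / 119 = 0.0336
  green round: (114 − 119)² / 119 = 0.2101
  green wrinkled: (129 − 119)² / 119 = 0.8403
χ² = 0.0756 + 0.0336 + 0.2101 + 0.8403 = 1.1596 ≈ 1.160

1.160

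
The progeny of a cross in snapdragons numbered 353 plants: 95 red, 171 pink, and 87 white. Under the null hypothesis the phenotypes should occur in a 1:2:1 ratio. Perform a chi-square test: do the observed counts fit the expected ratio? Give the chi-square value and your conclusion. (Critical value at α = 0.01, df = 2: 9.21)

0.705; consistent

Expected counts for N = 353 under a 1:2:1 ratio (total parts = 4):
  red: 353 × 1/4 = 88.25
  pink: 353 × 2/4 = 176.5
  white: 353 × 1/4 = 88.25
χ² = Σ (O − E)² / E
  red: (95 − 88.25)² / 88.25 = 0.5163
  pink: (171 − 176.5)² / 176.5 = 0.1714
  white: (87 − 88.25)² / 88.25 = 0.0177
χ² = 0.5163 + 0.1714 + 0.0177 = 0.7054 ≈ 0.705
Degrees of freedom = 3 − 1 = 2; critical value at α = 0.01 is 9.21.
Since 0.705 < 9.21, we fail to reject the null hypothesis — the data are consistent with the 1:2:1 ratio.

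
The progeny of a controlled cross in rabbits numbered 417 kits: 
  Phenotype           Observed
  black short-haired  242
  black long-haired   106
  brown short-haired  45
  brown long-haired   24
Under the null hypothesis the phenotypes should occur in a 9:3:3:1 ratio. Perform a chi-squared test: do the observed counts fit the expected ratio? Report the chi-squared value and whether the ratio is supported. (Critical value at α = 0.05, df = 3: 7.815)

24.379; not consistent

The 9:3:3:1 ratio has 16 parts, so with N = 417 the expected counts are:
  black short-haired: 417 × 9/16 = 234.5625
  black long-haired: 417 × 3/16 = 78.1875
  brown short-haired: 417 × 3/16 = 78.1875
  brown long-haired: 417 × 1/16 = 26.0625
χ² = Σ (O − E)² / E
  black short-haired: (242 − 234.5625)² / 234.5625 = 0.2358
  black long-haired: (106 − 78.1875)² / 78.1875 = 9.8933
  brown short-haired: (45 − 78.1875)² / 78.1875 = 14.0868
  brown long-haired: (24 − 26.0625)² / 26.0625 = 0.1632
χ² = 0.2358 + 9.8933 + 14.0868 + 0.1632 = 24.3791 ≈ 24.379
Degrees of freedom = 4 − 1 = 3; critical value at α = 0.05 is 7.815.
Since 24.379 > 7.815, we reject the null hypothesis — the data do not fit the 9:3:3:1 ratio.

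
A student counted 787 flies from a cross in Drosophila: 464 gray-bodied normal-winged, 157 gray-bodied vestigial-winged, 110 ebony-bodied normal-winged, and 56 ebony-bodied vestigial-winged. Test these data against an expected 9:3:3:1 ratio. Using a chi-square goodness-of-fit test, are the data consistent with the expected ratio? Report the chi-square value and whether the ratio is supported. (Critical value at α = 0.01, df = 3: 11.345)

Under the 9:3:3:1 hypothesis (Σ ratio = 16, N = 787):
  gray-bodied normal-winged: 787 × 9/16 = 442.6875
  gray-bodied vestigial-winged: 787 × 3/16 = 147.5625
  ebony-bodied normal-winged: 787 × 3/16 = 147.5625
  ebony-bodied vestigial-winged: 787 × 1/16 = 49.1875
χ² = Σ (O − E)² / E
  gray-bodied normal-winged: (464 − 442.6875)² / 442.6875 = 1.0261
  gray-bodied vestigial-winged: (157 − 147.5625)² / 147.5625 = 0.6036
  ebony-bodied normal-winged: (110 − 147.5625)² / 147.5625 = 9.5617
  ebony-bodied vestigial-winged: (56 − 49.1875)² / 49.1875 = 0.9435
χ² = 1.0261 + 0.6036 + 9.5617 + 0.9435 = 12.1349 ≈ 12.135
Degrees of freedom = 4 − 1 = 3; critical value at α = 0.01 is 11.345.
Since 12.135 > 11.345, we reject the null hypothesis — the data do not fit the 9:3:3:1 ratio.

12.135; not consistent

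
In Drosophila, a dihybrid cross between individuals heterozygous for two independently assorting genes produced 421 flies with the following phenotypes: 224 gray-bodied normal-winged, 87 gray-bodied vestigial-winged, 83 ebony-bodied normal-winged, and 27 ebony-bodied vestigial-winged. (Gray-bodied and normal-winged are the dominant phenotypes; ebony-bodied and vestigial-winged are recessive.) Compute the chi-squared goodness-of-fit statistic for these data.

A dihybrid F₂ with independent assortment and complete dominance at both loci gives a 9:3:3:1 phenotypic ratio.
Total ratio parts = 16. Expected numbers out of 421:
  gray-bodied normal-winged: 421 × 9/16 = 236.8125
  gray-bodied vestigial-winged: 421 × 3/16 = 78.9375
  ebony-bodied normal-winged: 421 × 3/16 = 78.9375
  ebony-bodied vestigial-winged: 421 × 1/16 = 26.3125
χ² = Σ (O − E)² / E
  gray-bodied normal-winged: (224 − 236.8125)² / 236.8125 = 0.6932
  gray-bodied vestigial-winged: (87 − 78.9375)² / 78.9375 = 0.8235
  ebony-bodied normal-winged: (83 − 78.9375)² / 78.9375 = 0.2091
  ebony-bodied vestigial-winged: (27 − 26.3125)² / 26.3125 = 0.0180
χ² = 0.6932 + 0.8235 + 0.2091 + 0.0180 = 1.7438 ≈ 1.744

1.744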